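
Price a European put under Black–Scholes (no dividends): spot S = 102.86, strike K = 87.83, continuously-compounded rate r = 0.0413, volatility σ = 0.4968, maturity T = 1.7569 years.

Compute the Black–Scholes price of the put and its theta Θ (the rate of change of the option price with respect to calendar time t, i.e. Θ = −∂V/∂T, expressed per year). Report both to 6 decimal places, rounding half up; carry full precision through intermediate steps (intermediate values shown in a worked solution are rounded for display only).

price = 14.605575
Θ = -4.446824

σ√T = 0.4968·√1.7569 = 0.658499
d₁ = (ln(S/K) + (r+σ²/2)T) / (σ√T) = (ln(102.86/87.83) + (0.0413+0.4968²/2)·1.7569) / 0.658499 = (0.157966 + 0.289370) / 0.658499 = 0.679327
d₂ = d₁ − σ√T = 0.679327 − 0.658499 = 0.020828
e^{−rT} = e^{−0.0413·1.7569} = 0.930010
N(−d₁) = 0.248465,  N(−d₂) = 0.491691
Put price V = K·e^{−rT}·N(−d₂) − S·N(−d₁) = 40.162720 − 25.557146 = 14.605575
φ(d₁) = (1/√(2π))·e^{−d₁²/2} = 0.316738
Θ = −S·φ(d₁)·σ/(2√T) + r·K·e^{−rT}·N(−d₂) = −6.105545 + 1.658720 = -4.446824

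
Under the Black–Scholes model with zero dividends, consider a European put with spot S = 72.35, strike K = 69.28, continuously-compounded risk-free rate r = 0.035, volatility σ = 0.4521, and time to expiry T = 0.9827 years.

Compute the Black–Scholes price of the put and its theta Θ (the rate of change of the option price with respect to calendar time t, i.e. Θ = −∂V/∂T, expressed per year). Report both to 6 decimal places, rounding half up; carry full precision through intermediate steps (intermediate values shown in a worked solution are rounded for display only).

price = 9.824537
Θ = -4.862935

σ√T = 0.4521·√0.9827 = 0.448172
d₁ = (ln(S/K) + (r+σ²/2)T) / (σ√T) = (ln(72.35/69.28) + (0.035+0.4521²/2)·0.9827) / 0.448172 = (0.043359 + 0.134824) / 0.448172 = 0.397577
d₂ = d₁ − σ√T = 0.397577 − 0.448172 = -0.050596
e^{−rT} = e^{−0.035·0.9827} = 0.966190
N(−d₁) = 0.345471,  N(−d₂) = 0.520176
Put price V = K·e^{−rT}·N(−d₂) − S·N(−d₁) = 34.819370 − 24.994834 = 9.824537
φ(d₁) = (1/√(2π))·e^{−d₁²/2} = 0.368626
Θ = −S·φ(d₁)·σ/(2√T) + r·K·e^{−rT}·N(−d₂) = −6.081613 + 1.218678 = -4.862935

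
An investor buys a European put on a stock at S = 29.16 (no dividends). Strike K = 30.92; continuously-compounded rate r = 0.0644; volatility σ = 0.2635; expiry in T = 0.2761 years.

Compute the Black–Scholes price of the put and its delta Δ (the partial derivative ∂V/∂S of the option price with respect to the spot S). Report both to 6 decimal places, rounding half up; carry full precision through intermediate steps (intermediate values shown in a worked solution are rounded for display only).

σ√T = 0.2635·√0.2761 = 0.138457
d₁ = (ln(S/K) + (r+σ²/2)T) / (σ√T) = (ln(29.16/30.92) + (0.0644+0.2635²/2)·0.2761) / 0.138457 = (-0.058605 + 0.027366) / 0.138457 = -0.225626
d₂ = d₁ − σ√T = -0.225626 − 0.138457 = -0.364082
e^{−rT} = e^{−0.0644·0.2761} = 0.982376
N(−d₁) = 0.589254,  N(−d₂) = 0.642102
Put price V = K·e^{−rT}·N(−d₂) − S·N(−d₁) = 19.503887 − 17.182637 = 2.321250
Δ = −N(−d₁) = -0.589254

price = 2.321250
Δ = -0.589254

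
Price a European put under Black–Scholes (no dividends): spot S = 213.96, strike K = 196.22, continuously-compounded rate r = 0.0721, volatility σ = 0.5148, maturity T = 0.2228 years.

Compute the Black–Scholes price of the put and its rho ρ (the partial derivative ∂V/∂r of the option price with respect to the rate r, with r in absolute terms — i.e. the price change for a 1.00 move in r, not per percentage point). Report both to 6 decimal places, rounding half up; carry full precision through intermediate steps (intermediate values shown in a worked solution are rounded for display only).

price = 10.967120
ρ = -16.424720

σ√T = 0.5148·√0.2228 = 0.242994
d₁ = (ln(S/K) + (r+σ²/2)T) / (σ√T) = (ln(213.96/196.22) + (0.0721+0.5148²/2)·0.2228) / 0.242994 = (0.086553 + 0.045587) / 0.242994 = 0.543797
d₂ = d₁ − σ√T = 0.543797 − 0.242994 = 0.300803
e^{−rT} = e^{−0.0721·0.2228} = 0.984064
N(−d₁) = 0.293291,  N(−d₂) = 0.381782
Put price V = K·e^{−rT}·N(−d₂) − S·N(−d₁) = 73.719568 − 62.752448 = 10.967120
ρ = −K·T·e^{−rT}·N(−d₂) = -16.424720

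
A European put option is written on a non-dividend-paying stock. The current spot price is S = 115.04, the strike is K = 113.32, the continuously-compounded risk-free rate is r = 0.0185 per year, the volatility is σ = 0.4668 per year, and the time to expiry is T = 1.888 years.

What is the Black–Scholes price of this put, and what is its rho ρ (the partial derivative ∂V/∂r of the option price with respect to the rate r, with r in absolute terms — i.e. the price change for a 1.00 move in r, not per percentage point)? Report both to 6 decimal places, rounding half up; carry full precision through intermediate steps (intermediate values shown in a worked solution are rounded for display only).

price = 25.512246
ρ = -123.116469

σ√T = 0.4668·√1.888 = 0.641404
d₁ = (ln(S/K) + (r+σ²/2)T) / (σ√T) = (ln(115.04/113.32) + (0.0185+0.4668²/2)·1.888) / 0.641404 = (0.015064 + 0.240628) / 0.641404 = 0.398644
d₂ = d₁ − σ√T = 0.398644 − 0.641404 = -0.242760
e^{−rT} = e^{−0.0185·1.888} = 0.965675
N(−d₁) = 0.345078,  N(−d₂) = 0.595904
Put price V = K·e^{−rT}·N(−d₂) − S·N(−d₁) = 65.209994 − 39.697748 = 25.512246
ρ = −K·T·e^{−rT}·N(−d₂) = -123.116469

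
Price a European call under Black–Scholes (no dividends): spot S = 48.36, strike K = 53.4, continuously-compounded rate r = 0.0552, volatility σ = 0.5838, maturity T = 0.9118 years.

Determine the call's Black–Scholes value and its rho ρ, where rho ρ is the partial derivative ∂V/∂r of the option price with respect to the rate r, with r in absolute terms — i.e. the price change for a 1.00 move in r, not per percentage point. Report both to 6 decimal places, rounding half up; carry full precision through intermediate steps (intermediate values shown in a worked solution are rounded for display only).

σ√T = 0.5838·√0.9118 = 0.557460
d₁ = (ln(S/K) + (r+σ²/2)T) / (σ√T) = (ln(48.36/53.4) + (0.0552+0.5838²/2)·0.9118) / 0.557460 = (-0.099138 + 0.205712) / 0.557460 = 0.191179
d₂ = d₁ − σ√T = 0.191179 − 0.557460 = -0.366281
e^{−rT} = e^{−0.0552·0.9118} = 0.950914
N(d₁) = 0.575807,  N(d₂) = 0.357078
Call price V = S·N(d₁) − K·e^{−rT}·N(d₂) = 27.846039 − 18.131978 = 9.714061
ρ = K·T·e^{−rT}·N(d₂) = 16.532737

price = 9.714061
ρ = 16.532737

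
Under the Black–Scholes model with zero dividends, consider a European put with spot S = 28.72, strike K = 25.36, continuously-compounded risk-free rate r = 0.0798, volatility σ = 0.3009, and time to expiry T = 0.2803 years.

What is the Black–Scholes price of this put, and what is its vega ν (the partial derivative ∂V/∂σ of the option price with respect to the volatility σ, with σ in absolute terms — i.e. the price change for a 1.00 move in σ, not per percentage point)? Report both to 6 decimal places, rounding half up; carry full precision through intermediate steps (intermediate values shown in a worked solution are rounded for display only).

price = 0.409675
ν = 3.675291

σ√T = 0.3009·√0.2803 = 0.159307
d₁ = (ln(S/K) + (r+σ²/2)T) / (σ√T) = (ln(28.72/25.36) + (0.0798+0.3009²/2)·0.2803) / 0.159307 = (0.124421 + 0.035057) / 0.159307 = 1.001075
d₂ = d₁ − σ√T = 1.001075 − 0.159307 = 0.841768
e^{−rT} = e^{−0.0798·0.2803} = 0.977880
N(−d₁) = 0.158395,  N(−d₂) = 0.199959
Put price V = K·e^{−rT}·N(−d₂) − S·N(−d₁) = 4.958787 − 4.549112 = 0.409675
φ(d₁) = (1/√(2π))·e^{−d₁²/2} = 0.241711
ν = S·φ(d₁)·√T = 3.675291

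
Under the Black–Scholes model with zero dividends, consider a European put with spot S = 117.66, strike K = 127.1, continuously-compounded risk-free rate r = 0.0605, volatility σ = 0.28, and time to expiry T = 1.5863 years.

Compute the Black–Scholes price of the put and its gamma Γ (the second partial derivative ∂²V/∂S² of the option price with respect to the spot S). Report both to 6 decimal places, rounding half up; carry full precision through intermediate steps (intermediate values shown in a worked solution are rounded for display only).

σ√T = 0.28·√1.5863 = 0.352656
d₁ = (ln(S/K) + (r+σ²/2)T) / (σ√T) = (ln(117.66/127.1) + (0.0605+0.28²/2)·1.5863) / 0.352656 = (-0.077175 + 0.158154) / 0.352656 = 0.229626
d₂ = d₁ − σ√T = 0.229626 − 0.352656 = -0.123029
e^{−rT} = e^{−0.0605·1.5863} = 0.908490
N(−d₁) = 0.409191,  N(−d₂) = 0.548958
Put price V = K·e^{−rT}·N(−d₂) − S·N(−d₁) = 63.387686 − 48.145415 = 15.242270
φ(d₁) = (1/√(2π))·e^{−d₁²/2} = 0.388562
Γ = φ(d₁) / (S·σ·√T) = 0.009364

price = 15.242270
Γ = 0.009364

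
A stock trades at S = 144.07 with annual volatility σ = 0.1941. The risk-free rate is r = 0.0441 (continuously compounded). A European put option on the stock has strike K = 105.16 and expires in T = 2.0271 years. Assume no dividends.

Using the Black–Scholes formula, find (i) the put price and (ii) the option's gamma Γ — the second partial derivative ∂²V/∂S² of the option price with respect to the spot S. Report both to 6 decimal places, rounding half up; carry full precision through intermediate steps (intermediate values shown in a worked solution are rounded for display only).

price = 1.030345
Γ = 0.002782

σ√T = 0.1941·√2.0271 = 0.276352
d₁ = (ln(S/K) + (r+σ²/2)T) / (σ√T) = (ln(144.07/105.16) + (0.0441+0.1941²/2)·2.0271) / 0.276352 = (0.314816 + 0.127580) / 0.276352 = 1.600843
d₂ = d₁ − σ√T = 1.600843 − 0.276352 = 1.324491
e^{−rT} = e^{−0.0441·2.0271} = 0.914484
N(−d₁) = 0.054706,  N(−d₂) = 0.092670
Put price V = K·e^{−rT}·N(−d₂) − S·N(−d₁) = 8.911816 − 7.881470 = 1.030345
φ(d₁) = (1/√(2π))·e^{−d₁²/2} = 0.110771
Γ = φ(d₁) / (S·σ·√T) = 0.002782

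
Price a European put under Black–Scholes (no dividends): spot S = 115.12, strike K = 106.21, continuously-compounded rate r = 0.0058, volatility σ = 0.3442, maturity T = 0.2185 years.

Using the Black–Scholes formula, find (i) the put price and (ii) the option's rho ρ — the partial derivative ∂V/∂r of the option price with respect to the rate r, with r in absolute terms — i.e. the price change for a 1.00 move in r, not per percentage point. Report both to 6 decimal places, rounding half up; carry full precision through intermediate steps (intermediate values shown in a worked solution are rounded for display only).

σ√T = 0.3442·√0.2185 = 0.160893
d₁ = (ln(S/K) + (r+σ²/2)T) / (σ√T) = (ln(115.12/106.21) + (0.0058+0.3442²/2)·0.2185) / 0.160893 = (0.080557 + 0.014211) / 0.160893 = 0.589009
d₂ = d₁ − σ√T = 0.589009 − 0.160893 = 0.428116
e^{−rT} = e^{−0.0058·0.2185} = 0.998734
N(−d₁) = 0.277928,  N(−d₂) = 0.334283
Put price V = K·e^{−rT}·N(−d₂) − S·N(−d₁) = 35.459249 − 31.995018 = 3.464231
ρ = −K·T·e^{−rT}·N(−d₂) = -7.747846

price = 3.464231
ρ = -7.747846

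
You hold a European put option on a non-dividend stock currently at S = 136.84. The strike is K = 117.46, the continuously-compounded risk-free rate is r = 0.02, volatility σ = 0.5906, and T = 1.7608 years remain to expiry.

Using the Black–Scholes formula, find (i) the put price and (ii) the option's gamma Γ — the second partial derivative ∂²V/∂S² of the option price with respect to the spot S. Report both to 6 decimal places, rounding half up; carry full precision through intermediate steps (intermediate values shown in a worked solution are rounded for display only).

σ√T = 0.5906·√1.7608 = 0.783697
d₁ = (ln(S/K) + (r+σ²/2)T) / (σ√T) = (ln(136.84/117.46) + (0.02+0.5906²/2)·1.7608) / 0.783697 = (0.152715 + 0.342307) / 0.783697 = 0.631649
d₂ = d₁ − σ√T = 0.631649 − 0.783697 = -0.152049
e^{−rT} = e^{−0.02·1.7608} = 0.965397
N(−d₁) = 0.263808,  N(−d₂) = 0.560426
Put price V = K·e^{−rT}·N(−d₂) − S·N(−d₁) = 63.549776 − 36.099524 = 27.450252
φ(d₁) = (1/√(2π))·e^{−d₁²/2} = 0.326793
Γ = φ(d₁) / (S·σ·√T) = 0.003047

price = 27.450252
Γ = 0.003047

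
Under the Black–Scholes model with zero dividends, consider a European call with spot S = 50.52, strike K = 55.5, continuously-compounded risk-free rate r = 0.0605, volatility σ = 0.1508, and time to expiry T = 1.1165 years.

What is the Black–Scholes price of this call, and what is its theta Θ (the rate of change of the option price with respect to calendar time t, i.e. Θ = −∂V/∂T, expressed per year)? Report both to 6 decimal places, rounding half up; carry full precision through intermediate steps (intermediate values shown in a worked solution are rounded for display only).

σ√T = 0.1508·√1.1165 = 0.159342
d₁ = (ln(S/K) + (r+σ²/2)T) / (σ√T) = (ln(50.52/55.5) + (0.0605+0.1508²/2)·1.1165) / 0.159342 = (-0.094014 + 0.080243) / 0.159342 = -0.086421
d₂ = d₁ − σ√T = -0.086421 − 0.159342 = -0.245763
e^{−rT} = e^{−0.0605·1.1165} = 0.934683
N(d₁) = 0.465566,  N(d₂) = 0.402933
Call price V = S·N(d₁) − K·e^{−rT}·N(d₂) = 23.520388 − 20.902092 = 2.618296
φ(d₁) = (1/√(2π))·e^{−d₁²/2} = 0.397455
Θ = −S·φ(d₁)·σ/(2√T) − r·K·e^{−rT}·N(d₂) = −1.432827 − 1.264577 = -2.697403

price = 2.618296
Θ = -2.697403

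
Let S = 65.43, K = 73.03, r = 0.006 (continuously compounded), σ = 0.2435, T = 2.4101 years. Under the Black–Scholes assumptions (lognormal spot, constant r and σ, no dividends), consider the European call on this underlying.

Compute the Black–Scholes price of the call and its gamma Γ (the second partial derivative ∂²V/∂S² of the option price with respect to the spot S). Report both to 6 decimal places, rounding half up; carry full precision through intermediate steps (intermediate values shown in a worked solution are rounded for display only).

σ√T = 0.2435·√2.4101 = 0.378021
d₁ = (ln(S/K) + (r+σ²/2)T) / (σ√T) = (ln(65.43/73.03) + (0.006+0.2435²/2)·2.4101) / 0.378021 = (-0.109889 + 0.085911) / 0.378021 = -0.063432
d₂ = d₁ − σ√T = -0.063432 − 0.378021 = -0.441454
e^{−rT} = e^{−0.006·2.4101} = 0.985643
N(d₁) = 0.474711,  N(d₂) = 0.329442
Call price V = S·N(d₁) − K·e^{−rT}·N(d₂) = 31.060353 − 23.713765 = 7.346588
φ(d₁) = (1/√(2π))·e^{−d₁²/2} = 0.398140
Γ = φ(d₁) / (S·σ·√T) = 0.016097

price = 7.346588
Γ = 0.016097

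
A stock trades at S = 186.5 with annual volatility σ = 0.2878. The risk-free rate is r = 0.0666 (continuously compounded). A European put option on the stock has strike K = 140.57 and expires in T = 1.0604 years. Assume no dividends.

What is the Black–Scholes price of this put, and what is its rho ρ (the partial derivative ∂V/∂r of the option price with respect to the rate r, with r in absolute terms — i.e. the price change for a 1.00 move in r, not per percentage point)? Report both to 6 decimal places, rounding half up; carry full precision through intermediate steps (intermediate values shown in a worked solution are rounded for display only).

price = 2.620730
ρ = -20.587327

σ√T = 0.2878·√1.0604 = 0.296364
d₁ = (ln(S/K) + (r+σ²/2)T) / (σ√T) = (ln(186.5/140.57) + (0.0666+0.2878²/2)·1.0604) / 0.296364 = (0.282726 + 0.114538) / 0.296364 = 1.340460
d₂ = d₁ − σ√T = 1.340460 − 0.296364 = 1.044095
e^{−rT} = e^{−0.0666·1.0604} = 0.931813
N(−d₁) = 0.090048,  N(−d₂) = 0.148221
Put price V = K·e^{−rT}·N(−d₂) − S·N(−d₁) = 19.414680 − 16.793950 = 2.620730
ρ = −K·T·e^{−rT}·N(−d₂) = -20.587327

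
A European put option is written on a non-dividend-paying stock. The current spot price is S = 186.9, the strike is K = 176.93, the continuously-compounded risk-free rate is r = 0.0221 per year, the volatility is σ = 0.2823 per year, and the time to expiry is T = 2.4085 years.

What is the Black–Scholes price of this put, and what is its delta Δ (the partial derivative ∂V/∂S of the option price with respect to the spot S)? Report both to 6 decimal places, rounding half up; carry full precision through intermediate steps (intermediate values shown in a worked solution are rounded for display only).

σ√T = 0.2823·√2.4085 = 0.438111
d₁ = (ln(S/K) + (r+σ²/2)T) / (σ√T) = (ln(186.9/176.93) + (0.0221+0.2823²/2)·2.4085) / 0.438111 = (0.054820 + 0.149198) / 0.438111 = 0.465677
d₂ = d₁ − σ√T = 0.465677 − 0.438111 = 0.027565
e^{−rT} = e^{−0.0221·2.4085} = 0.948164
N(−d₁) = 0.320724,  N(−d₂) = 0.489004
Put price V = K·e^{−rT}·N(−d₂) − S·N(−d₁) = 82.034709 − 59.943227 = 22.091482
Δ = −N(−d₁) = -0.320724

price = 22.091482
Δ = -0.320724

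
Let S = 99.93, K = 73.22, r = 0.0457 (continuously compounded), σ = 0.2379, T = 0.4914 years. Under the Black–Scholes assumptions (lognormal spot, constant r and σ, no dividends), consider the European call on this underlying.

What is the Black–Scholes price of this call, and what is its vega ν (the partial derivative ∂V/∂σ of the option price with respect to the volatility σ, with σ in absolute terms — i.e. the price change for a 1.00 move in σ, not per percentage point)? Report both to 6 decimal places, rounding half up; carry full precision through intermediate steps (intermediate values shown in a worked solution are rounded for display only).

σ√T = 0.2379·√0.4914 = 0.166768
d₁ = (ln(S/K) + (r+σ²/2)T) / (σ√T) = (ln(99.93/73.22) + (0.0457+0.2379²/2)·0.4914) / 0.166768 = (0.311001 + 0.036363) / 0.166768 = 2.082921
d₂ = d₁ − σ√T = 2.082921 − 0.166768 = 1.916154
e^{−rT} = e^{−0.0457·0.4914} = 0.977793
N(d₁) = 0.981371,  N(d₂) = 0.972327
Call price V = S·N(d₁) − K·e^{−rT}·N(d₂) = 98.068384 − 69.612820 = 28.455564
φ(d₁) = (1/√(2π))·e^{−d₁²/2} = 0.045583
ν = S·φ(d₁)·√T = 3.193133

price = 28.455564
ν = 3.193133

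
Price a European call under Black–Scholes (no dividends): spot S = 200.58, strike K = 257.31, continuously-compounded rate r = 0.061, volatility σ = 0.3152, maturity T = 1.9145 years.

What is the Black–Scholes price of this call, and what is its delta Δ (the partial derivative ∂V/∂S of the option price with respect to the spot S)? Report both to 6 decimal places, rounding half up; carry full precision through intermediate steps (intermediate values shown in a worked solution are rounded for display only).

price = 24.551213
Δ = 0.466031

σ√T = 0.3152·√1.9145 = 0.436128
d₁ = (ln(S/K) + (r+σ²/2)T) / (σ√T) = (ln(200.58/257.31) + (0.061+0.3152²/2)·1.9145) / 0.436128 = (-0.249068 + 0.211888) / 0.436128 = -0.085251
d₂ = d₁ − σ√T = -0.085251 − 0.436128 = -0.521378
e^{−rT} = e^{−0.061·1.9145} = 0.889777
N(d₁) = 0.466031,  N(d₂) = 0.301052
Call price V = S·N(d₁) − K·e^{−rT}·N(d₂) = 93.476521 − 68.925308 = 24.551213
Δ = N(d₁) = 0.466031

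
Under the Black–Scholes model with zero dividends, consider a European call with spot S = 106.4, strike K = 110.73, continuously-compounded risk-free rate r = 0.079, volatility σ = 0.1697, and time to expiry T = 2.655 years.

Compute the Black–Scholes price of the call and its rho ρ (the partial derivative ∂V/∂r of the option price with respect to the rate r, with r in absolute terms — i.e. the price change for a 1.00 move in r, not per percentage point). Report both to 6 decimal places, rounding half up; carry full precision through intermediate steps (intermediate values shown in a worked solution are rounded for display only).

σ√T = 0.1697·√2.655 = 0.276512
d₁ = (ln(S/K) + (r+σ²/2)T) / (σ√T) = (ln(106.4/110.73) + (0.079+0.1697²/2)·2.655) / 0.276512 = (-0.039889 + 0.247974) / 0.276512 = 0.752536
d₂ = d₁ − σ√T = 0.752536 − 0.276512 = 0.476024
e^{−rT} = e^{−0.079·2.655} = 0.810791
N(d₁) = 0.774136,  N(d₂) = 0.682971
Call price V = S·N(d₁) − K·e^{−rT}·N(d₂) = 82.368022 − 61.316398 = 21.051624
ρ = K·T·e^{−rT}·N(d₂) = 162.795036

price = 21.051624
ρ = 162.795036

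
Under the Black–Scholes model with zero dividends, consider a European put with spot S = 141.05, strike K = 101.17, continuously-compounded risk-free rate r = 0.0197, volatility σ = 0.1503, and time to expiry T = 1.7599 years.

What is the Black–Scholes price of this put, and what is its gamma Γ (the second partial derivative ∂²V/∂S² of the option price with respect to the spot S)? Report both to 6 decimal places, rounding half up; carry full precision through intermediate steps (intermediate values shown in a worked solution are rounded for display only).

σ√T = 0.1503·√1.7599 = 0.199390
d₁ = (ln(S/K) + (r+σ²/2)T) / (σ√T) = (ln(141.05/101.17) + (0.0197+0.1503²/2)·1.7599) / 0.199390 = (0.332312 + 0.054548) / 0.199390 = 1.940221
d₂ = d₁ − σ√T = 1.940221 − 0.199390 = 1.740831
e^{−rT} = e^{−0.0197·1.7599} = 0.965924
N(−d₁) = 0.026176,  N(−d₂) = 0.040857
Put price V = K·e^{−rT}·N(−d₂) − S·N(−d₁) = 3.992608 − 3.692182 = 0.300426
φ(d₁) = (1/√(2π))·e^{−d₁²/2} = 0.060739
Γ = φ(d₁) / (S·σ·√T) = 0.002160

price = 0.300426
Γ = 0.002160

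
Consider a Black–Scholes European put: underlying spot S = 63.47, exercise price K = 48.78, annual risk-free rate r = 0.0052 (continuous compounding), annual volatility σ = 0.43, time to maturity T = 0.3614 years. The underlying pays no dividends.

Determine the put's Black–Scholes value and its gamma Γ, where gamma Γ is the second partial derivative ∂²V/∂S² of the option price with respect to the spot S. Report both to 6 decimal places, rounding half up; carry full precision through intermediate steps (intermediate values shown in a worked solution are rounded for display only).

σ√T = 0.43·√0.3614 = 0.258501
d₁ = (ln(S/K) + (r+σ²/2)T) / (σ√T) = (ln(63.47/48.78) + (0.0052+0.43²/2)·0.3614) / 0.258501 = (0.263247 + 0.035291) / 0.258501 = 1.154879
d₂ = d₁ − σ√T = 1.154879 − 0.258501 = 0.896378
e^{−rT} = e^{−0.0052·0.3614} = 0.998122
N(−d₁) = 0.124070,  N(−d₂) = 0.185025
Put price V = K·e^{−rT}·N(−d₂) − S·N(−d₁) = 9.008594 − 7.874718 = 1.133876
φ(d₁) = (1/√(2π))·e^{−d₁²/2} = 0.204782
Γ = φ(d₁) / (S·σ·√T) = 0.012481

price = 1.133876
Γ = 0.012481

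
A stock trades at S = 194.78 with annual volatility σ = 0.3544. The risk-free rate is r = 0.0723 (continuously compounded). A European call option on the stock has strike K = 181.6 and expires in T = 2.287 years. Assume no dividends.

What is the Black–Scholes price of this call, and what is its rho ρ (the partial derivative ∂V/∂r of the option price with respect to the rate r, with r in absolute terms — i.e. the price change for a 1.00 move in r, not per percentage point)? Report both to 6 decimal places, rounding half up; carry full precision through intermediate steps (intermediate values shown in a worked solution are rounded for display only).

price = 60.660801
ρ = 199.946887

σ√T = 0.3544·√2.287 = 0.535953
d₁ = (ln(S/K) + (r+σ²/2)T) / (σ√T) = (ln(194.78/181.6) + (0.0723+0.3544²/2)·2.287) / 0.535953 = (0.070064 + 0.308973) / 0.535953 = 0.707221
d₂ = d₁ − σ√T = 0.707221 − 0.535953 = 0.171268
e^{−rT} = e^{−0.0723·2.287} = 0.847597
N(d₁) = 0.760285,  N(d₂) = 0.567993
Call price V = S·N(d₁) − K·e^{−rT}·N(d₂) = 148.088386 − 87.427585 = 60.660801
ρ = K·T·e^{−rT}·N(d₂) = 199.946887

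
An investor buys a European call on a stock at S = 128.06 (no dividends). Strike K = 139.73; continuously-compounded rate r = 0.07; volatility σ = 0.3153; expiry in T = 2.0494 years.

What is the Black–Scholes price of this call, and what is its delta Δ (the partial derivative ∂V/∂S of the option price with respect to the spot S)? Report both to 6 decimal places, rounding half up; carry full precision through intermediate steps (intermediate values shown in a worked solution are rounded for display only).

σ√T = 0.3153·√2.0494 = 0.451375
d₁ = (ln(S/K) + (r+σ²/2)T) / (σ√T) = (ln(128.06/139.73) + (0.07+0.3153²/2)·2.0494) / 0.451375 = (-0.087213 + 0.245328) / 0.451375 = 0.350295
d₂ = d₁ − σ√T = 0.350295 − 0.451375 = -0.101079
e^{−rT} = e^{−0.07·2.0494} = 0.866357
N(d₁) = 0.636941,  N(d₂) = 0.459744
Call price V = S·N(d₁) − K·e^{−rT}·N(d₂) = 81.566728 − 55.654776 = 25.911952
Δ = N(d₁) = 0.636941

price = 25.911952
Δ = 0.636941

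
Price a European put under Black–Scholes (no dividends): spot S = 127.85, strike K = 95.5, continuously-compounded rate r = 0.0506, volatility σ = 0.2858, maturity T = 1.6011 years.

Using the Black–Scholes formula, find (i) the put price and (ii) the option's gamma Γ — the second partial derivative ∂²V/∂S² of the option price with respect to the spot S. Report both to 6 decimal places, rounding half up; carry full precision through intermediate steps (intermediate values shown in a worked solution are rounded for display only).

price = 2.982976
Γ = 0.004142

σ√T = 0.2858·√1.6011 = 0.361636
d₁ = (ln(S/K) + (r+σ²/2)T) / (σ√T) = (ln(127.85/95.5) + (0.0506+0.2858²/2)·1.6011) / 0.361636 = (0.291731 + 0.146406) / 0.361636 = 1.211543
d₂ = d₁ − σ√T = 1.211543 − 0.361636 = 0.849907
e^{−rT} = e^{−0.0506·1.6011} = 0.922179
N(−d₁) = 0.112844,  N(−d₂) = 0.197688
Put price V = K·e^{−rT}·N(−d₂) − S·N(−d₁) = 17.410041 − 14.427065 = 2.982976
φ(d₁) = (1/√(2π))·e^{−d₁²/2} = 0.191502
Γ = φ(d₁) / (S·σ·√T) = 0.004142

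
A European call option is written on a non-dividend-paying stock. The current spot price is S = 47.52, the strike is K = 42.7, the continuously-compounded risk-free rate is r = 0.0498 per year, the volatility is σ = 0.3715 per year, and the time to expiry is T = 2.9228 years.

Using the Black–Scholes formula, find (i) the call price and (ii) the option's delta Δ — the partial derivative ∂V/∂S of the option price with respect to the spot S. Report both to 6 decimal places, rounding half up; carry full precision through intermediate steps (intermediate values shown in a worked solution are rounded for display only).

σ√T = 0.3715·√2.9228 = 0.635124
d₁ = (ln(S/K) + (r+σ²/2)T) / (σ√T) = (ln(47.52/42.7) + (0.0498+0.3715²/2)·2.9228) / 0.635124 = (0.106952 + 0.347247) / 0.635124 = 0.715134
d₂ = d₁ − σ√T = 0.715134 − 0.635124 = 0.080010
e^{−rT} = e^{−0.0498·2.9228} = 0.864542
N(d₁) = 0.762737,  N(d₂) = 0.531885
Call price V = S·N(d₁) − K·e^{−rT}·N(d₂) = 36.245249 − 19.635045 = 16.610205
Δ = N(d₁) = 0.762737

price = 16.610205
Δ = 0.762737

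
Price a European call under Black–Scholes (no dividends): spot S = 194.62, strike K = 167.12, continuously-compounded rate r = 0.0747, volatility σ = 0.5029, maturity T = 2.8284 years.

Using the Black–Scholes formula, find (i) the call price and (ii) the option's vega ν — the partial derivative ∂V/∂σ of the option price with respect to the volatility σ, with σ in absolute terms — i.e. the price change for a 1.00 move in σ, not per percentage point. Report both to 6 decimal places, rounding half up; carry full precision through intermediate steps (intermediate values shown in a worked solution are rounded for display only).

price = 88.277088
ν = 90.769462

σ√T = 0.5029·√2.8284 = 0.845770
d₁ = (ln(S/K) + (r+σ²/2)T) / (σ√T) = (ln(194.62/167.12) + (0.0747+0.5029²/2)·2.8284) / 0.845770 = (0.152337 + 0.568945) / 0.845770 = 0.852811
d₂ = d₁ − σ√T = 0.852811 − 0.845770 = 0.007041
e^{−rT} = e^{−0.0747·2.8284} = 0.809546
N(d₁) = 0.803118,  N(d₂) = 0.502809
Call price V = S·N(d₁) − K·e^{−rT}·N(d₂) = 156.302800 − 68.025712 = 88.277088
φ(d₁) = (1/√(2π))·e^{−d₁²/2} = 0.277320
ν = S·φ(d₁)·√T = 90.769462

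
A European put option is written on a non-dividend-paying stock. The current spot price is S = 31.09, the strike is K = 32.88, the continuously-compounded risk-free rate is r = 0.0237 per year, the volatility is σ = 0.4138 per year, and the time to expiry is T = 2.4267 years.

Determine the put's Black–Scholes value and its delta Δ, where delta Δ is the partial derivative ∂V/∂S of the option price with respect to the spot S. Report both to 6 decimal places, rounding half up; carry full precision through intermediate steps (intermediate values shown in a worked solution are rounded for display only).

σ√T = 0.4138·√2.4267 = 0.644612
d₁ = (ln(S/K) + (r+σ²/2)T) / (σ√T) = (ln(31.09/32.88) + (0.0237+0.4138²/2)·2.4267) / 0.644612 = (-0.055978 + 0.265275) / 0.644612 = 0.324687
d₂ = d₁ − σ√T = 0.324687 − 0.644612 = -0.319926
e^{−rT} = e^{−0.0237·2.4267} = 0.944110
N(−d₁) = 0.372709,  N(−d₂) = 0.625488
Put price V = K·e^{−rT}·N(−d₂) − S·N(−d₁) = 19.416595 − 11.587528 = 7.829067
Δ = −N(−d₁) = -0.372709

price = 7.829067
Δ = -0.372709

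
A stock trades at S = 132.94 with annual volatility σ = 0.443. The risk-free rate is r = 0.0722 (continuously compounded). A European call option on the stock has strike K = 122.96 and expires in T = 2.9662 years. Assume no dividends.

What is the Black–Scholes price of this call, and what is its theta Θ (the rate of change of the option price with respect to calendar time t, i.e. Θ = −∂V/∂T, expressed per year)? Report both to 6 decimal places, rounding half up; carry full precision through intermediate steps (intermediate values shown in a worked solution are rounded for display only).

σ√T = 0.443·√2.9662 = 0.762964
d₁ = (ln(S/K) + (r+σ²/2)T) / (σ√T) = (ln(132.94/122.96) + (0.0722+0.443²/2)·2.9662) / 0.762964 = (0.078039 + 0.505217) / 0.762964 = 0.764460
d₂ = d₁ − σ√T = 0.764460 − 0.762964 = 0.001496
e^{−rT} = e^{−0.0722·2.9662} = 0.807220
N(d₁) = 0.777703,  N(d₂) = 0.500597
Call price V = S·N(d₁) − K·e^{−rT}·N(d₂) = 103.387893 − 49.687101 = 53.700792
φ(d₁) = (1/√(2π))·e^{−d₁²/2} = 0.297858
Θ = −S·φ(d₁)·σ/(2√T) − r·K·e^{−rT}·N(d₂) = −5.092589 − 3.587409 = -8.679997

price = 53.700792
Θ = -8.679997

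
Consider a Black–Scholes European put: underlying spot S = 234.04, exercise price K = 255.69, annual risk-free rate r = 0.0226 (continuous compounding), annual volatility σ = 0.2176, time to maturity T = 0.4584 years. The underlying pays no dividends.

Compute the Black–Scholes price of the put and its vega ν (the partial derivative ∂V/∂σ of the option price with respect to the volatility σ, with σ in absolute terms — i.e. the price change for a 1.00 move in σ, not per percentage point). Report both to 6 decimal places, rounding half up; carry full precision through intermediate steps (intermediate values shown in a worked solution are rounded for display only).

price = 25.768538
ν = 56.958901

σ√T = 0.2176·√0.4584 = 0.147327
d₁ = (ln(S/K) + (r+σ²/2)T) / (σ√T) = (ln(234.04/255.69) + (0.0226+0.2176²/2)·0.4584) / 0.147327 = (-0.088474 + 0.021212) / 0.147327 = -0.456546
d₂ = d₁ − σ√T = -0.456546 − 0.147327 = -0.603872
e^{−rT} = e^{−0.0226·0.4584} = 0.989694
N(−d₁) = 0.676001,  N(−d₂) = 0.727036
Put price V = K·e^{−rT}·N(−d₂) − S·N(−d₁) = 183.979855 − 158.211317 = 25.768538
φ(d₁) = (1/√(2π))·e^{−d₁²/2} = 0.359459
ν = S·φ(d₁)·√T = 56.958901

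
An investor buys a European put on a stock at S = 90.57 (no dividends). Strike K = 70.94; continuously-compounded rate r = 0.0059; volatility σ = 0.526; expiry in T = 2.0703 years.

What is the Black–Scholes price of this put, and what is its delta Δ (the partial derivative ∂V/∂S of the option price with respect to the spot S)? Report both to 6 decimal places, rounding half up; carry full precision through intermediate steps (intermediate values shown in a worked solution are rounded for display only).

σ√T = 0.526·√2.0703 = 0.756837
d₁ = (ln(S/K) + (r+σ²/2)T) / (σ√T) = (ln(90.57/70.94) + (0.0059+0.526²/2)·2.0703) / 0.756837 = (0.244289 + 0.298616) / 0.756837 = 0.717333
d₂ = d₁ − σ√T = 0.717333 − 0.756837 = -0.039504
e^{−rT} = e^{−0.0059·2.0703} = 0.987860
N(−d₁) = 0.236584,  N(−d₂) = 0.515756
Put price V = K·e^{−rT}·N(−d₂) − S·N(−d₁) = 36.143508 − 21.427430 = 14.716078
Δ = −N(−d₁) = -0.236584

price = 14.716078
Δ = -0.236584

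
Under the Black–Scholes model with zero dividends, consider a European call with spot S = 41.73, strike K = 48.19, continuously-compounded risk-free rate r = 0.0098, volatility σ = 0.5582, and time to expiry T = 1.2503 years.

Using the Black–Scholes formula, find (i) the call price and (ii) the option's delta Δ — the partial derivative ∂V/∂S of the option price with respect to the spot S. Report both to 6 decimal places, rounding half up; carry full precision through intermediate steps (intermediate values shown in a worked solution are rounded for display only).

σ√T = 0.5582·√1.2503 = 0.624161
d₁ = (ln(S/K) + (r+σ²/2)T) / (σ√T) = (ln(41.73/48.19) + (0.0098+0.5582²/2)·1.2503) / 0.624161 = (-0.143931 + 0.207042) / 0.624161 = 0.101112
d₂ = d₁ − σ√T = 0.101112 − 0.624161 = -0.523049
e^{−rT} = e^{−0.0098·1.2503} = 0.987822
N(d₁) = 0.540269,  N(d₂) = 0.300470
Call price V = S·N(d₁) − K·e^{−rT}·N(d₂) = 22.545441 − 14.303316 = 8.242125
Δ = N(d₁) = 0.540269

price = 8.242125
Δ = 0.540269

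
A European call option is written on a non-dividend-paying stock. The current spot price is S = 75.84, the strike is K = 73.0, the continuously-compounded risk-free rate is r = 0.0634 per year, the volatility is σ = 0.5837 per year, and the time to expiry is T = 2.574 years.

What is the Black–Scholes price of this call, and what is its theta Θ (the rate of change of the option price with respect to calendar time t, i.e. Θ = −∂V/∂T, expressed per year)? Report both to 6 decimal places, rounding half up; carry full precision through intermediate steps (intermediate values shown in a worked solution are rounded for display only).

σ√T = 0.5837·√2.574 = 0.936470
d₁ = (ln(S/K) + (r+σ²/2)T) / (σ√T) = (ln(75.84/73.0) + (0.0634+0.5837²/2)·2.574) / 0.936470 = (0.038166 + 0.601680) / 0.936470 = 0.683253
d₂ = d₁ − σ√T = 0.683253 − 0.936470 = -0.253217
e^{−rT} = e^{−0.0634·2.574} = 0.849428
N(d₁) = 0.752777,  N(d₂) = 0.400050
Call price V = S·N(d₁) − K·e^{−rT}·N(d₂) = 57.090574 − 24.806426 = 32.284148
φ(d₁) = (1/√(2π))·e^{−d₁²/2} = 0.315892
Θ = −S·φ(d₁)·σ/(2√T) − r·K·e^{−rT}·N(d₂) = −4.358047 − 1.572727 = -5.930774

price = 32.284148
Θ = -5.930774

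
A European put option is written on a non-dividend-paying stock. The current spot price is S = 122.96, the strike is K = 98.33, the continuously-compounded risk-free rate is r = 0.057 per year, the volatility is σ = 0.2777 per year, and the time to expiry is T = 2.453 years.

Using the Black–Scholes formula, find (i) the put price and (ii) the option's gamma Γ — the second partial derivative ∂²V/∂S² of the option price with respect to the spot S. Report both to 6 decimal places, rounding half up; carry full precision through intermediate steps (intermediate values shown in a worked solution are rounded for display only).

σ√T = 0.2777·√2.453 = 0.434935
d₁ = (ln(S/K) + (r+σ²/2)T) / (σ√T) = (ln(122.96/98.33) + (0.057+0.2777²/2)·2.453) / 0.434935 = (0.223530 + 0.234405) / 0.434935 = 1.052881
d₂ = d₁ − σ√T = 1.052881 − 0.434935 = 0.617946
e^{−rT} = e^{−0.057·2.453} = 0.869514
N(−d₁) = 0.146198,  N(−d₂) = 0.268305
Put price V = K·e^{−rT}·N(−d₂) − S·N(−d₁) = 22.939926 − 17.976466 = 4.963460
φ(d₁) = (1/√(2π))·e^{−d₁²/2} = 0.229187
Γ = φ(d₁) / (S·σ·√T) = 0.004285

price = 4.963460
Γ = 0.004285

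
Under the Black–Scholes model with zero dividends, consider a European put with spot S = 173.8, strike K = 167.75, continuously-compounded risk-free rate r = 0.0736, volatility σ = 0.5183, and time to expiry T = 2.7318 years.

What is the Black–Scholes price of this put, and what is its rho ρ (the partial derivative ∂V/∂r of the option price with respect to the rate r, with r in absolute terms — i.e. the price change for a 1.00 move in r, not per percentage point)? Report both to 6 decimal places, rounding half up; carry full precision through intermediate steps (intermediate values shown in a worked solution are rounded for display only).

price = 35.084723
ρ = -210.075682

σ√T = 0.5183·√2.7318 = 0.856654
d₁ = (ln(S/K) + (r+σ²/2)T) / (σ√T) = (ln(173.8/167.75) + (0.0736+0.5183²/2)·2.7318) / 0.856654 = (0.035430 + 0.567989) / 0.856654 = 0.704391
d₂ = d₁ − σ√T = 0.704391 − 0.856654 = -0.152264
e^{−rT} = e^{−0.0736·2.7318} = 0.817863
N(−d₁) = 0.240595,  N(−d₂) = 0.560511
Put price V = K·e^{−rT}·N(−d₂) − S·N(−d₁) = 76.900096 − 41.815373 = 35.084723
ρ = −K·T·e^{−rT}·N(−d₂) = -210.075682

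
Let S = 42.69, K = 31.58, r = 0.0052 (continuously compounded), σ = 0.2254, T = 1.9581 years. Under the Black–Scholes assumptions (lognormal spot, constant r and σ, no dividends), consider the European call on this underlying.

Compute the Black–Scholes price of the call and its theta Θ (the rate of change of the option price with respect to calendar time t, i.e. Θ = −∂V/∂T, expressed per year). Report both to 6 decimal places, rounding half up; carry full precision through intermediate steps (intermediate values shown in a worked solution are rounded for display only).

σ√T = 0.2254·√1.9581 = 0.315407
d₁ = (ln(S/K) + (r+σ²/2)T) / (σ√T) = (ln(42.69/31.58) + (0.0052+0.2254²/2)·1.9581) / 0.315407 = (0.301441 + 0.059923) / 0.315407 = 1.145706
d₂ = d₁ − σ√T = 1.145706 − 0.315407 = 0.830299
e^{−rT} = e^{−0.0052·1.9581} = 0.989870
N(d₁) = 0.874042,  N(d₂) = 0.796815
Call price V = S·N(d₁) − K·e^{−rT}·N(d₂) = 37.312833 − 24.908502 = 12.404331
φ(d₁) = (1/√(2π))·e^{−d₁²/2} = 0.206954
Θ = −S·φ(d₁)·σ/(2√T) − r·K·e^{−rT}·N(d₂) = −0.711551 − 0.129524 = -0.841076

price = 12.404331
Θ = -0.841076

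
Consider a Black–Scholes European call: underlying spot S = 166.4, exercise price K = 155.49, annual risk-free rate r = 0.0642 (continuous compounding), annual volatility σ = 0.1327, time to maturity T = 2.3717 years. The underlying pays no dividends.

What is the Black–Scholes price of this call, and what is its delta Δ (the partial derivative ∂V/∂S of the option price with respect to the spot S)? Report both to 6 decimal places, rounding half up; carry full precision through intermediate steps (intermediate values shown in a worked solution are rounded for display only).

σ√T = 0.1327·√2.3717 = 0.204362
d₁ = (ln(S/K) + (r+σ²/2)T) / (σ√T) = (ln(166.4/155.49) + (0.0642+0.1327²/2)·2.3717) / 0.204362 = (0.067813 + 0.173145) / 0.204362 = 1.179074
d₂ = d₁ − σ√T = 1.179074 − 0.204362 = 0.974711
e^{−rT} = e^{−0.0642·2.3717} = 0.858762
N(d₁) = 0.880816,  N(d₂) = 0.835148
Call price V = S·N(d₁) − K·e^{−rT}·N(d₂) = 146.567713 − 111.516470 = 35.051244
Δ = N(d₁) = 0.880816

price = 35.051244
Δ = 0.880816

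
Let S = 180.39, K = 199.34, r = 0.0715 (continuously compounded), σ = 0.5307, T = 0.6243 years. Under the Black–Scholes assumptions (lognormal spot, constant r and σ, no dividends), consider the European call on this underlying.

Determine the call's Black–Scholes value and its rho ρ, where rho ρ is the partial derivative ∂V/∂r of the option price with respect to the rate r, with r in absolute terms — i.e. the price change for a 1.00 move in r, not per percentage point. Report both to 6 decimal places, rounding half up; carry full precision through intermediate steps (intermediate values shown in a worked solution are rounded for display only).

σ√T = 0.5307·√0.6243 = 0.419320
d₁ = (ln(S/K) + (r+σ²/2)T) / (σ√T) = (ln(180.39/199.34) + (0.0715+0.5307²/2)·0.6243) / 0.419320 = (-0.099891 + 0.132552) / 0.419320 = 0.077891
d₂ = d₁ − σ√T = 0.077891 − 0.419320 = -0.341429
e^{−rT} = e^{−0.0715·0.6243} = 0.956344
N(d₁) = 0.531043,  N(d₂) = 0.366390
Call price V = S·N(d₁) − K·e^{−rT}·N(d₂) = 95.794804 − 69.847800 = 25.947004
ρ = K·T·e^{−rT}·N(d₂) = 43.605982

price = 25.947004
ρ = 43.605982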